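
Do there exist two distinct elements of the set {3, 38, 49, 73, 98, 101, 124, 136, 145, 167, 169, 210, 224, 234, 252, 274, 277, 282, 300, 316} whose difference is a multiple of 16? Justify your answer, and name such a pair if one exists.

Yes: 49 and 145.

49 mod 16 = 1 and 145 mod 16 = 1, so 145 − 49 = 96 = 6·16.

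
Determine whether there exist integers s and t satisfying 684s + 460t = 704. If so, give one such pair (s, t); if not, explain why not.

s = 36, t = -52

Since gcd(684, 460) = 4 and 704 = 4·176, Bézout's identity guarantees a solution.
Dividing through by 4 reduces the equation to 171s + 115t = 176.
Dividing repeatedly: 171 = 1·115 + 56, 115 = 2·56 + 3, 56 = 18·3 + 2, 3 = 1·2 + 1, 2 = 2·1 + 0.
Unwinding: 1 = 3 − 1·2 = 3 − (56 − 18·3) = −56 + 19·3 = −56 + 19·(115 − 2·56) = 19·115 − 39·56 = 19·115 − 39·(171 − 1·115) = −39·171 + 58·115, i.e. 171·(-39) + 115·58 = 1.
Scaling by 176 gives the particular solution (s, t) = (-6864, 10208).
Shifting by a multiple of (115, −171) keeps it a solution: s = -6864 + 60·115 = 36, t = 10208 − 60·171 = -52.
Indeed 684·36 + 460·(-52) = 24624 − 23920 = 704.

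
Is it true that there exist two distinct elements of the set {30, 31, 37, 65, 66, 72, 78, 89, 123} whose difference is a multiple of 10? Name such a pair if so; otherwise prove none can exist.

Two integers differ by a multiple of 10 exactly when they have the same residue mod 10. The residues are 30↦0, 31↦1, 37↦7, 65↦5, 66↦6, 72↦2, 78↦8, 89↦9, 123↦3.
These 9 residues are pairwise different, hence no difference of two elements is divisible by 10.

No such pair exists.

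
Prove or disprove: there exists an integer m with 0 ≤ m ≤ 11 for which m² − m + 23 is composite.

m = 4

At m = 4: 4² − 4 + 23 = 35 = 5·7, which is composite.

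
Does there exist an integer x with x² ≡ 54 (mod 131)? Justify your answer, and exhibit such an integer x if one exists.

There is no such integer.

131 is prime, so by Euler's criterion 54 is a square mod 131 iff 54^((131−1)/2) = 54^65 ≡ 1 (mod 131).
Repeated squaring mod 131: 54^2 = 2916 ≡ 34; 54^4 ≡ 34² = 1156 ≡ 108; 54^8 ≡ 108² = 11664 ≡ 5; 54^16 ≡ 5² = 25 ≡ 25; 54^32 ≡ 25² = 625 ≡ 101; 54^64 ≡ 101² = 10201 ≡ 114.
Since 65 = 64 + 1, 54^65 ≡ 114 · 54; multiplying out mod 131: 114·54 = 6156 ≡ 130. Thus 54^65 ≡ 130 ≡ −1 (mod 131).
By Euler's criterion 54 is a quadratic non-residue mod 131: no x satisfies x² ≡ 54 (mod 131).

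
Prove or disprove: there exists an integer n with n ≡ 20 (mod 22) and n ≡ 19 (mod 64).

Reduce both congruences modulo 2, which divides 22 and 64: they say n ≡ 20 (mod 2) and n ≡ 19 (mod 2).
But 20 mod 2 = 0 while 19 mod 2 = 1, a contradiction.
Therefore no such n exists.

No, no such integer exists.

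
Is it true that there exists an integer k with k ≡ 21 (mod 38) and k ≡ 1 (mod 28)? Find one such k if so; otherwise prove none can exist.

Here gcd(38, 28) = 2, and both 21 and 1 leave remainder 1 mod 2, so the system is consistent.
Write k = 21 + 38t. Then 38t ≡ 1 − 21 ≡ 8 (mod 28); dividing through by 2 gives 19t ≡ 4 (mod 14).
19 ≡ 5 (mod 14), so this reads 5t ≡ 4 (mod 14). To invert 5 modulo 14: 14 = 2·5 + 4, 5 = 1·4 + 1, 4 = 4·1 + 0, and unwinding, 1 = 5 − 1·4 = 5 − (14 − 2·5) = −14 + 3·5. Thus 5⁻¹ ≡ 3 (mod 14).
Multiplying by 3: t ≡ 3·4 = 12 (mod 14).
Then k = 21 + 38·12 = 477.
Indeed 477 ≡ 21 (mod 38) and 477 ≡ 1 (mod 28).

k = 477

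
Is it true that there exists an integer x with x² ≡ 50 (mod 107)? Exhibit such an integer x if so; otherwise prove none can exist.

Apply Euler's criterion with the prime 107: 50 is a quadratic residue iff 50^53 ≡ 1 (mod 107), and a non-residue iff it is ≡ −1.
Repeated squaring mod 107: 50^2 = 2500 ≡ 39; 50^4 ≡ 39² = 1521 ≡ 23; 50^8 ≡ 23² = 529 ≡ 101; 50^16 ≡ 101² = 10201 ≡ 36; 50^32 ≡ 36² = 1296 ≡ 12.
Since 53 = 32 + 16 + 4 + 1, 50^53 ≡ 12 · 36 · 23 · 50; multiplying out mod 107: 12·36 = 432 ≡ 4, then 4·23 = 92 ≡ 92, then 92·50 = 4600 ≡ 106. Thus 50^53 ≡ 106 ≡ −1 (mod 107).
By Euler's criterion 50 is a quadratic non-residue mod 107: no x satisfies x² ≡ 50 (mod 107).

No such integer exists.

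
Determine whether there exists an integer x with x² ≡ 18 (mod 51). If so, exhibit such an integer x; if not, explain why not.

x = 18 works: 18² = 324, and 324 − 18 = 306 = 6·51.

x = 18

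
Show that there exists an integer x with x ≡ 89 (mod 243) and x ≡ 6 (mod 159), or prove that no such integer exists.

Both moduli are multiples of 3 = gcd(243, 159), so any solution would satisfy x ≡ 89 and x ≡ 6 modulo 3 simultaneously.
These are incompatible: 89 − 6 = 83 is not divisible by 3.
So no integer satisfies both congruences.

No such integer exists.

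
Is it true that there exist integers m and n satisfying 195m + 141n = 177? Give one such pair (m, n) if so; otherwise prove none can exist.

Every value of 195m + 141n is a multiple of gcd(195, 141) = 3; since 3 ∣ 177, solutions exist.
Dividing through by 3 reduces the equation to 65m + 47n = 59.
Run the Euclidean algorithm on 65 and 47: 65 = 1·47 + 18, 47 = 2·18 + 11, 18 = 1·11 + 7, 11 = 1·7 + 4, 7 = 1·4 + 3, 4 = 1·3 + 1, 3 = 3·1 + 0.
Back-substituting, 1 = 4 − 1·3 = 4 − (7 − 1·4) = −7 + 2·4 = −7 + 2·(11 − 1·7) = 2·11 − 3·7 = 2·11 − 3·(18 − 1·11) = −3·18 + 5·11 = −3·18 + 5·(47 − 2·18) = 5·47 − 13·18 = 5·47 − 13·(65 − 1·47) = −13·65 + 18·47; that is, 65·(-13) + 47·18 = 1.
Times 59: 65·(-767) + 47·1062 = 59, so (-767, 1062) solves it.
The general solution is m = -767 + 47k, n = 1062 − 65k; taking k = 17 gives the smaller pair m = 32, n = -43.
Check: 195·32 + 141·(-43) = 6240 − 6063 = 177. ✓

m = 32, n = -43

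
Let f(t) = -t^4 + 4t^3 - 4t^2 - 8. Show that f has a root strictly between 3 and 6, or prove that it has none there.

The endpoint values f(3) = -17 and f(6) = -584 are both negative. Claim: f(t) < 0 for every t in (3, 6).
Shift to the endpoint 3: with t = 3 + u (0 < u < 3), one computes f(3 + u) = -u^4 - 8u^3 - 22u^2 - 24u - 17.
All 5 nonzero coefficients of this polynomial in u are negative; hence for u > 0 the value is a sum of negative terms (the constant -17 among them).
So f is strictly negative on (3, 6); no root exists in the interval.

No.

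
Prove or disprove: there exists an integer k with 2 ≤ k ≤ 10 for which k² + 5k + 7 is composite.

At k = 8: 8² + 5·8 + 7 = 111 = 3·37, which is composite.

k = 8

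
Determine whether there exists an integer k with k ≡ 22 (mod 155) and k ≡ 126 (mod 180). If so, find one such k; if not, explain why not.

gcd(155, 180) = 5. If k ≡ 22 (mod 155) and k ≡ 126 (mod 180), then k ≡ 22 (mod 5) and k ≡ 126 (mod 5).
But 22 mod 5 = 2 while 126 mod 5 = 1, a contradiction.
Hence the system has no solution.

There is no such integer.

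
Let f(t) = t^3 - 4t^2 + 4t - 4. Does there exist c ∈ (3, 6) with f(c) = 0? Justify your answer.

Yes, f has a root in the interval.

f(3) = -1 and f(6) = 92, which have opposite signs.
Since f is a polynomial it is continuous on [3, 6].
By the Intermediate Value Theorem, f takes the value 0 somewhere in the open interval.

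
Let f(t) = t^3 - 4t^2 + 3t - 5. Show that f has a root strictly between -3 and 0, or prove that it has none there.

f has no root in that interval.

f(-3) = -77 and f(0) = -5, both negative, so a sign-change argument is unavailable; we show f keeps this sign on the whole interval.
Shift to the endpoint 0: with t = −u (0 < u < 3), one computes f(−u) = -u^3 - 4u^2 - 3u - 5.
The nonzero coefficients here are all negative, so for u > 0 every term is negative (or zero), and the constant term -5 is strictly negative.
So f is strictly negative on (-3, 0); no root exists in the interval.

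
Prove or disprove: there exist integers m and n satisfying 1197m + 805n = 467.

No such integers exist.

Both 1197 and 805 are divisible by gcd(1197, 805) = 7, hence so is any combination 1197m + 805n.
However 467 leaves remainder 5 on division by 7.
Therefore 1197m + 805n = 467 has no solution in integers.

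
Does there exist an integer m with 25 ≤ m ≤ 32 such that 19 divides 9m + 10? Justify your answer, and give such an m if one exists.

No such integer m in that range exists.

For m = 25, 26, …, 32 the values of 9m + 10 modulo 19 are 7, 16, 6, 15, 5, 14, 4, 13 respectively.
The residue 0 does not occur, so no m in [25, 32] makes 9m + 10 a multiple of 19.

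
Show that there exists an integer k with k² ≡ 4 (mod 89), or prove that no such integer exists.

k = 2

Take k = 2. Then 2² = 4, and since 0 ≤ 4 < 89 this is already reduced: 2² ≡ 4 (mod 89).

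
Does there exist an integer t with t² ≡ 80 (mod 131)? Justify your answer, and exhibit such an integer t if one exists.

t = 39

t = 39 works: 39² = 1521, and 1521 − 80 = 1441 = 11·131.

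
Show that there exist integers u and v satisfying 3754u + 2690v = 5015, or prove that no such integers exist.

Both 3754 and 2690 are divisible by gcd(3754, 2690) = 2, hence so is any combination 3754u + 2690v.
But 5015 = 2·2507 + 1, so 2 ∤ 5015.
Hence no integers u, v satisfy the equation.

There are no such integers.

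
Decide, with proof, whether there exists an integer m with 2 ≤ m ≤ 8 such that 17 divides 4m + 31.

Scanning upward from m = 2 gives 39, 43, 47, none divisible by 17. Try m = 5: 4·5 + 31 = 51 = 3·17, which is divisible by 17.

m = 5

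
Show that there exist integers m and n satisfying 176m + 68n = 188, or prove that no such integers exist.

gcd(176, 68) = 4, and 4 divides 188, so integer solutions exist.
Dividing through by 4 reduces the equation to 44m + 17n = 47.
Run the Euclidean algorithm on 44 and 17: 44 = 2·17 + 10, 17 = 1·10 + 7, 10 = 1·7 + 3, 7 = 2·3 + 1, 3 = 3·1 + 0.
Back-substituting, 1 = 7 − 2·3 = 7 − 2·(10 − 1·7) = −2·10 + 3·7 = −2·10 + 3·(17 − 1·10) = 3·17 − 5·10 = 3·17 − 5·(44 − 2·17) = −5·44 + 13·17; that is, 44·(-5) + 17·13 = 1.
Times 47: 44·(-235) + 17·611 = 47, so (-235, 611) solves it.
Adding 14·17 to m and subtracting 14·44 from n gives the tidier solution (3, -5).
Check: 176·3 + 68·(-5) = 528 − 340 = 188. ✓

m = 3, n = -5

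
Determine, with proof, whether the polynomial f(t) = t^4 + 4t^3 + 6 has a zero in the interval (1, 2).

No such root exists.

The endpoint values f(1) = 11 and f(2) = 54 are both positive. Claim: f(t) > 0 for every t in (1, 2).
Shift to the endpoint 1: with t = 1 + u (0 < u < 1), one computes f(1 + u) = u^4 + 8u^3 + 18u^2 + 16u + 11.
The nonzero coefficients here are all positive, so for u > 0 every term is positive (or zero), and the constant term 11 is strictly positive.
So f is strictly positive on (1, 2); no root exists in the interval.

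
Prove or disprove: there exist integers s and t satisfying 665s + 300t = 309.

Any value of 665s + 300t is a multiple of gcd(665, 300) = 5.
But 309 is not a multiple of 5 (it leaves remainder 4).
Hence no integers s, t satisfy the equation.

No, no such integers exist.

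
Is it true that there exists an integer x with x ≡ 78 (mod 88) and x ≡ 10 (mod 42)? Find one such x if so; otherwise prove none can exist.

x = 430

The moduli are not coprime: gcd(88, 42) = 2. Compatibility requires 2 ∣ (10 − 78) = -68, which holds, so solutions exist.
List candidates x ≡ 78 (mod 88): 78, 166, 254, 342, 430. Modulo 42 these are 36, 40, 2, 6, 10; 430 gives 10 as required.
Check: 430 mod 88 = 78, 430 mod 42 = 10. ✓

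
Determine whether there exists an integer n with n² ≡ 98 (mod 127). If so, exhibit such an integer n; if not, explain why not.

Take n = 112. Then 112² = 12544 = 98·127 + 98, so 112² ≡ 98 (mod 127).

n = 112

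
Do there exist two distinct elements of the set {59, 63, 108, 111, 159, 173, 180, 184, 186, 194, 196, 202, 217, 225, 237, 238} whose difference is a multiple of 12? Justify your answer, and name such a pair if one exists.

63 mod 12 = 3 and 111 mod 12 = 3, so 111 − 63 = 48 = 4·12.

63 and 111 are such a pair.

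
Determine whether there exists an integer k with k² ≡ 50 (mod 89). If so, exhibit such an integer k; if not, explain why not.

k = 53 works: 53² = 2809, and 2809 − 50 = 2759 = 31·89.

k = 53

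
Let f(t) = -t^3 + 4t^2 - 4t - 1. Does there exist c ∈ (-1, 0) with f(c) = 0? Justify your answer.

Yes, f has a root in the interval.

f(-1) = 8 and f(0) = -1, which have opposite signs.
As a polynomial, f is continuous on every closed interval.
By the Intermediate Value Theorem f must vanish at some point of (-1, 0).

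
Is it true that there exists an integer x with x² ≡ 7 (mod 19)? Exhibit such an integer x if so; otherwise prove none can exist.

x = 11 works: 11² = 121, and 121 − 7 = 114 = 6·19.

x = 11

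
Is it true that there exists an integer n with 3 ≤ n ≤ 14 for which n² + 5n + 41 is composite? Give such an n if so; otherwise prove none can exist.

At n = 4: 4² + 5·4 + 41 = 77 = 7·11, which is composite.

n = 4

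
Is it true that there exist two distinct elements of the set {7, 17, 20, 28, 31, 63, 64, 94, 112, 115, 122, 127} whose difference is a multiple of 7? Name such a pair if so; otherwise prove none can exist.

Yes: 7 and 28.

7 mod 7 = 0 and 28 mod 7 = 0, so 28 − 7 = 21 = 3·7.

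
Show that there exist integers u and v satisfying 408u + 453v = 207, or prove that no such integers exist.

Since gcd(408, 453) = 3 and 207 = 3·69, Bézout's identity guarantees a solution.
Dividing through by 3 reduces the equation to 136u + 151v = 69.
Euclidean algorithm: 151 = 1·136 + 15, 136 = 9·15 + 1, 15 = 15·1 + 0.
Working back up the chain: 1 = 136 − 9·15 = 136 − 9·(151 − 1·136) = −9·151 + 10·136. So 136·10 + 151·(-9) = 1.
Scaling by 69 gives the particular solution (u, v) = (690, -621).
The general solution is u = 690 + 151k, v = -621 − 136k; taking k = -4 gives the smaller pair u = 86, v = -77.
Check: 408·86 + 453·(-77) = 35088 − 34881 = 207. ✓

u = 86, v = -77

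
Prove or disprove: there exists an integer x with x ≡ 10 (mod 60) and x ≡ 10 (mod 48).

x = 10

Here gcd(60, 48) = 12, and both 10 and 10 leave remainder 10 mod 12, so the system is consistent.
In fact x = 10 itself already satisfies 10 mod 48 = 10.
Verify: 10 = 0·60 + 10 and 10 = 0·48 + 10. ✓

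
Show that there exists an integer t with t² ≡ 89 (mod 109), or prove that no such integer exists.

t = 78

t = 78 works: 78² = 6084, and 6084 − 89 = 5995 = 55·109.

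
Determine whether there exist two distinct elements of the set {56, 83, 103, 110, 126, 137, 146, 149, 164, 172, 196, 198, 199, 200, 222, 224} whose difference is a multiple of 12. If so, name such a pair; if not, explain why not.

The pair (56, 164) works.

Both 56 and 164 leave remainder 8 on division by 12; their difference 108 = 9·12 is a multiple of 12.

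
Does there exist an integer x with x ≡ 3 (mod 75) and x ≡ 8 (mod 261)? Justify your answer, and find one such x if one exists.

gcd(75, 261) = 3. If x ≡ 3 (mod 75) and x ≡ 8 (mod 261), then x ≡ 3 (mod 3) and x ≡ 8 (mod 3).
These are incompatible: 3 − 8 = -5 is not divisible by 3.
Hence the system has no solution.

No, no such integer exists.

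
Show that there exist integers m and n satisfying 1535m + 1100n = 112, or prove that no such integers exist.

Any value of 1535m + 1100n is a multiple of gcd(1535, 1100) = 5.
But 112 = 5·22 + 2, so 5 ∤ 112.
Hence no integers m, n satisfy the equation.

No such integers exist.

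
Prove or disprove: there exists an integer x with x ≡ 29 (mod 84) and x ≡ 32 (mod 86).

Both moduli are multiples of 2 = gcd(84, 86), so any solution would satisfy x ≡ 29 and x ≡ 32 modulo 2 simultaneously.
These are incompatible: 29 − 32 = -3 is not divisible by 2.
Hence the system has no solution.

No such integer exists.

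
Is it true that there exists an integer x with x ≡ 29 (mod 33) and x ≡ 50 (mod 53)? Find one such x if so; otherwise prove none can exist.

x = 1481

The moduli 33 and 53 are coprime, so by the Chinese Remainder Theorem a unique solution modulo 1749 exists.
Write x = 29 + 33t and require 29 + 33t ≡ 50 (mod 53), i.e. 33t ≡ 21 (mod 53).
To invert 33 modulo 53: 53 = 1·33 + 20, 33 = 1·20 + 13, 20 = 1·13 + 7, 13 = 1·7 + 6, 7 = 1·6 + 1, 6 = 6·1 + 0, and unwinding, 1 = 7 − 1·6 = 7 − (13 − 1·7) = −13 + 2·7 = −13 + 2·(20 − 1·13) = 2·20 − 3·13 = 2·20 − 3·(33 − 1·20) = −3·33 + 5·20 = −3·33 + 5·(53 − 1·33) = 5·53 − 8·33. Thus 33⁻¹ ≡ -8 ≡ 45 (mod 53).
Therefore t ≡ 45·21 = 945 ≡ 44 (mod 53).
With t = 44: x = 29 + 33·44 = 1481.
Indeed 1481 ≡ 29 (mod 33) and 1481 ≡ 50 (mod 53).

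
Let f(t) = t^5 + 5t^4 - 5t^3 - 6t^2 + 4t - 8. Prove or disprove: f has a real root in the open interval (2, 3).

f has no root in that interval.

The endpoint values f(2) = 48 and f(3) = 463 are both positive. Claim: f(t) > 0 for every t in (2, 3).
Shift to the endpoint 2: with t = 2 + u (0 < u < 1), one computes f(2 + u) = u^5 + 15u^4 + 75u^3 + 164u^2 + 160u + 48.
The nonzero coefficients here are all positive, so for u > 0 every term is positive (or zero), and the constant term 48 is strictly positive.
So f is strictly positive on (2, 3); no root exists in the interval.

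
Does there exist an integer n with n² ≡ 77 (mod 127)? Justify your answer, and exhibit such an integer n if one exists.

127 is prime, so by Euler's criterion 77 is a square mod 127 iff 77^((127−1)/2) = 77^63 ≡ 1 (mod 127).
Squaring successively (mod 127): 77^2 = 5929 ≡ 87; 77^4 ≡ 87² = 7569 ≡ 76; 77^8 ≡ 76² = 5776 ≡ 61; 77^16 ≡ 61² = 3721 ≡ 38; 77^32 ≡ 38² = 1444 ≡ 47.
Since 63 = 32 + 16 + 8 + 4 + 2 + 1, 77^63 ≡ 47 · 38 · 61 · 76 · 87 · 77; multiplying out mod 127: 47·38 = 1786 ≡ 8, then 8·61 = 488 ≡ 107, then 107·76 = 8132 ≡ 4, then 4·87 = 348 ≡ 94, then 94·77 = 7238 ≡ 126. Thus 77^63 ≡ 126 ≡ −1 (mod 127).
The value −1 means 77 is a non-residue modulo 127, so n² ≡ 77 (mod 127) is impossible.

No such integer exists.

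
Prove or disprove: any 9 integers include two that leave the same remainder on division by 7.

Yes, this is always true.

Each integer lies in one of the 7 residue classes modulo 7.
Placing 9 integers into 7 classes, some class receives at least two — say a and b.
So a and b have equal remainders mod 7, which is exactly what was to be shown.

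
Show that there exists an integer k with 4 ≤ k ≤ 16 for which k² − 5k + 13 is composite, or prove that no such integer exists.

At k = 7: 7² − 5·7 + 13 = 27 = 3·9, which is composite.

k = 7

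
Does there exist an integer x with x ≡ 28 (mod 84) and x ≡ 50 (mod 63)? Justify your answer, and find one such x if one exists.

There is no such integer.

Reduce both congruences modulo 21, which divides 84 and 63: they say x ≡ 28 (mod 21) and x ≡ 50 (mod 21).
But 28 mod 21 = 7 while 50 mod 21 = 8, a contradiction.
Therefore no such x exists.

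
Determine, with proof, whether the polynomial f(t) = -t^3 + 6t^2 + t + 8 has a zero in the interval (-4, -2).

No such root exists.

The endpoint values f(-4) = 164 and f(-2) = 38 are both positive. Claim: f(t) > 0 for every t in (-4, -2).
Substitute t = -2 − u, where 0 < u < 2 on the interval. Expanding, f(-2 − u) = u^3 + 12u^2 + 35u + 38.
All 4 nonzero coefficients of this polynomial in u are positive; hence for u > 0 the value is a sum of positive terms (the constant 38 among them).
Therefore f(t) > 0 throughout (-4, -2), and f has no zero there.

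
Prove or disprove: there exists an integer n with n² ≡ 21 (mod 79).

n = 10

n = 10 works: 10² = 100, and 100 − 21 = 79 = 1·79.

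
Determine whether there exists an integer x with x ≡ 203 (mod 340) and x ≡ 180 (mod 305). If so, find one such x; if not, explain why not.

Reduce both congruences modulo 5, which divides 340 and 305: they say x ≡ 203 (mod 5) and x ≡ 180 (mod 5).
But 203 mod 5 = 3 while 180 mod 5 = 0, a contradiction.
So no integer satisfies both congruences.

There is no such integer.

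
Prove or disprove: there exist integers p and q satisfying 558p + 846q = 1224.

p = 31, q = -19

gcd(558, 846) = 18, and 18 divides 1224, so integer solutions exist.
Dividing through by 18 reduces the equation to 31p + 47q = 68.
Dividing repeatedly: 47 = 1·31 + 16, 31 = 1·16 + 15, 16 = 1·15 + 1, 15 = 15·1 + 0.
Unwinding: 1 = 16 − 1·15 = 16 − (31 − 1·16) = −31 + 2·16 = −31 + 2·(47 − 1·31) = 2·47 − 3·31, i.e. 31·(-3) + 47·2 = 1.
Multiplying through by 68: p = (-3)·68 = -204, q = 2·68 = 136 is a solution.
Adding 5·47 to p and subtracting 5·31 from q gives the tidier solution (31, -19).
Indeed 558·31 + 846·(-19) = 17298 − 16074 = 1224.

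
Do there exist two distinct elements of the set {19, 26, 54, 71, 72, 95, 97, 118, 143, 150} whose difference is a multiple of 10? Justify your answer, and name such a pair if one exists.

No such pair exists.

Reduce each element modulo 10: 19↦9, 26↦6, 54↦4, 71↦1, 72↦2, 95↦5, 97↦7, 118↦8, 143↦3, 150↦0.
These 10 residues are pairwise different, hence no difference of two elements is divisible by 10.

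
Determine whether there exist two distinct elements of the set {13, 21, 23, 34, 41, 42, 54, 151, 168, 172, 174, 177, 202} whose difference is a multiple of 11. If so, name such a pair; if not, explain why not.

Reduce each element mod 11: 13↦2, 21↦10, 23↦1, 34↦1, 41↦8, 42↦9, 54↦10, 151↦8, 168↦3, 172↦7, 174↦9, 177↦1, 202↦4. The residue 10 repeats (at 21 and 54), and 54 − 21 = 33 = 3·11.

Yes: 21 and 54.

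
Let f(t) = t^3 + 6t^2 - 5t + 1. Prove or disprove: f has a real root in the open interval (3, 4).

The endpoint values f(3) = 67 and f(4) = 141 are both positive. Claim: f(t) > 0 for every t in (3, 4).
Shift to the endpoint 3: with t = 3 + u (0 < u < 1), one computes f(3 + u) = u^3 + 15u^2 + 58u + 67.
All 4 nonzero coefficients of this polynomial in u are positive; hence for u > 0 the value is a sum of positive terms (the constant 67 among them).
So f is strictly positive on (3, 4); no root exists in the interval.

No.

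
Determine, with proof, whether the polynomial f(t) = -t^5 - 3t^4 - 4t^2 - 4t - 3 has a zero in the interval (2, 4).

f(2) = -107 and f(4) = -1875, both negative, so a sign-change argument is unavailable; we show f keeps this sign on the whole interval.
Shift to the endpoint 2: with t = 2 + u (0 < u < 2), one computes f(2 + u) = -u^5 - 13u^4 - 64u^3 - 156u^2 - 196u - 107.
All 6 nonzero coefficients of this polynomial in u are negative; hence for u > 0 the value is a sum of negative terms (the constant -107 among them).
So f is strictly negative on (2, 4); no root exists in the interval.

f has no root in that interval.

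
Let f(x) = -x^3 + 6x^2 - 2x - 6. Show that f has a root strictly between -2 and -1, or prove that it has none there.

f(-2) = 30 and f(-1) = 3, both positive, so a sign-change argument is unavailable; we show f keeps this sign on the whole interval.
Shift to the endpoint -1: with x = -1 − u (0 < u < 1), one computes f(-1 − u) = u^3 + 9u^2 + 17u + 3.
All 4 nonzero coefficients of this polynomial in u are positive; hence for u > 0 the value is a sum of positive terms (the constant 3 among them).
So f is strictly positive on (-2, -1); no root exists in the interval.

No.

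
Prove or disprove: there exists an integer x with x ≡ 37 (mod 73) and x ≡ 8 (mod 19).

x = 1205

The moduli 73 and 19 are coprime, so by the Chinese Remainder Theorem a unique solution modulo 1387 exists.
Write x = 37 + 73t and require 37 + 73t ≡ 8 (mod 19), i.e. 73t ≡ 9 (mod 19).
73 ≡ 16 (mod 19), so this reads 16t ≡ 9 (mod 19). To invert 16 modulo 19: 19 = 1·16 + 3, 16 = 5·3 + 1, 3 = 3·1 + 0, and unwinding, 1 = 16 − 5·3 = 16 − 5·(19 − 1·16) = −5·19 + 6·16. Thus 16⁻¹ ≡ 6 (mod 19).
Therefore t ≡ 6·9 = 54 ≡ 16 (mod 19).
Taking t = 16 gives x = 37 + 73·16 = 1205.
Verify: 1205 = 16·73 + 37 and 1205 = 63·19 + 8. ✓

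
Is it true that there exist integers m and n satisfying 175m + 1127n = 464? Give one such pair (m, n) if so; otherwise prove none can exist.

No, no such integers exist.

Any value of 175m + 1127n is a multiple of gcd(175, 1127) = 7.
However 464 leaves remainder 2 on division by 7.
Therefore 175m + 1127n = 464 has no solution in integers.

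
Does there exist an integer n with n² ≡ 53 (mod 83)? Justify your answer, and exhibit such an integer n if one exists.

Apply Euler's criterion with the prime 83: 53 is a quadratic residue iff 53^41 ≡ 1 (mod 83), and a non-residue iff it is ≡ −1.
Squaring successively (mod 83): 53^2 = 2809 ≡ 70; 53^4 ≡ 70² = 4900 ≡ 3; 53^8 ≡ 3² = 9 ≡ 9; 53^16 ≡ 9² = 81 ≡ 81; 53^32 ≡ 81² = 6561 ≡ 4.
Since 41 = 32 + 8 + 1, 53^41 ≡ 4 · 9 · 53; multiplying out mod 83: 4·9 = 36 ≡ 36, then 36·53 = 1908 ≡ 82. Thus 53^41 ≡ 82 ≡ −1 (mod 83).
The value −1 means 53 is a non-residue modulo 83, so n² ≡ 53 (mod 83) is impossible.

There is no such integer.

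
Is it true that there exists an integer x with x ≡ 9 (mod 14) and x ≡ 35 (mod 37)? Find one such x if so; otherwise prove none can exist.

x = 331

gcd(14, 37) = 1, so the Chinese Remainder Theorem guarantees exactly one residue class mod 518 satisfying both.
Write x = 9 + 14t and require 9 + 14t ≡ 35 (mod 37), i.e. 14t ≡ 26 (mod 37).
Since 14·8 = 112 = 3·37 + 1, the inverse of 14 mod 37 is 8.
Multiplying by 8: t ≡ 8·26 = 208 ≡ 23 (mod 37).
With t = 23: x = 9 + 14·23 = 331.
Indeed 331 ≡ 9 (mod 14) and 331 ≡ 35 (mod 37).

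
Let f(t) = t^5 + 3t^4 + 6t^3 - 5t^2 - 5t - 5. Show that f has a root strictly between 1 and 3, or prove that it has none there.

f(1) = -5 and f(3) = 583, which have opposite signs.
Since f is a polynomial it is continuous on [1, 3].
By the Intermediate Value Theorem f must vanish at some point of (1, 3).

Yes, f has a root in the interval.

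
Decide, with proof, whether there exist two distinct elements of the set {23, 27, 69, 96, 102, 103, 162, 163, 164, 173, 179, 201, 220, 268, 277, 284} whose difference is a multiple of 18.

No, no such pair exists.

Reduce each element modulo 18: 23↦5, 27↦9, 69↦15, 96↦6, 102↦12, 103↦13, 162↦0, 163↦1, 164↦2, 173↦11, 179↦17, 201↦3, 220↦4, 268↦16, 277↦7, 284↦14.
These 16 residues are pairwise different, hence no difference of two elements is divisible by 18.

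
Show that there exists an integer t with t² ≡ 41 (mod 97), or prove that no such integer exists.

No, no such integer exists.

Apply Euler's criterion with the prime 97: 41 is a quadratic residue iff 41^48 ≡ 1 (mod 97), and a non-residue iff it is ≡ −1.
Squaring successively (mod 97): 41^2 = 1681 ≡ 32; 41^4 ≡ 32² = 1024 ≡ 54; 41^8 ≡ 54² = 2916 ≡ 6; 41^16 ≡ 6² = 36 ≡ 36; 41^32 ≡ 36² = 1296 ≡ 35.
Since 48 = 32 + 16, 41^48 ≡ 35 · 36; multiplying out mod 97: 35·36 = 1260 ≡ 96. Thus 41^48 ≡ 96 ≡ −1 (mod 97).
The value −1 means 41 is a non-residue modulo 97, so t² ≡ 41 (mod 97) is impossible.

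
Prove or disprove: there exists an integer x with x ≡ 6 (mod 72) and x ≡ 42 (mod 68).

gcd(72, 68) = 4. A simultaneous solution exists iff 6 ≡ 42 (mod 4); here 6 mod 4 = 2 = 42 mod 4, so it does.
Write x = 6 + 72t. Then 72t ≡ 42 − 6 ≡ 36 (mod 68); dividing through by 4 gives 18t ≡ 9 (mod 17).
18 ≡ 1 (mod 17), so this reads 1t ≡ 9 (mod 17). So t ≡ 9 (mod 17).
Then x = 6 + 72·9 = 654.
Check: 654 mod 72 = 6, 654 mod 68 = 42. ✓

x = 654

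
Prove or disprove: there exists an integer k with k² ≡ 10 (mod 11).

No, no such integer exists.

Since (11 − k)² ≡ k² (mod 11), it suffices to square k = 0, 1, …, 5: the residues are 0, 1, 4, 9, 5, 3.
The set of squares mod 11 is therefore {0, 1, 3, 4, 5, 9}, which does not contain 10.
Hence no integer k has k² ≡ 10 (mod 11).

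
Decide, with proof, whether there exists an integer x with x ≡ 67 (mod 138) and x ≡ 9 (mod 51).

No such integer exists.

Both moduli are multiples of 3 = gcd(138, 51), so any solution would satisfy x ≡ 67 and x ≡ 9 modulo 3 simultaneously.
However 67 ≡ 1 and 9 ≡ 0 (mod 3), and 1 ≠ 0.
Hence the system has no solution.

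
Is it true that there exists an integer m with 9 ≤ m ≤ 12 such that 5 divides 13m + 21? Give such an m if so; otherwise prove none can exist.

The values of 13m + 21 for m = 9, 10, 11, 12 are 138, 151, 164, 177; reduced mod 5 these are 3, 1, 4, 2.
None is 0, so 5 never divides 13m + 21 on this range.

There is no such integer m in that range.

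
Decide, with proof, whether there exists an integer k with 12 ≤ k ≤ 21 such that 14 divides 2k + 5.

There is no such integer k in that range.

At k = 12, 2·12 + 5 = 29 ≡ 1 (mod 14), and each step in k adds 2, giving residues 1, 3, 5, 7, 9, 11, 13, 1, 3, 5 for k = 12, 13, …, 21.
The residue 0 does not occur, so no k in [12, 21] makes 2k + 5 a multiple of 14.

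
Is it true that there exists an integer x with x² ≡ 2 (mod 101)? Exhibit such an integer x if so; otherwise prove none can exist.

Apply Euler's criterion with the prime 101: 2 is a quadratic residue iff 2^50 ≡ 1 (mod 101), and a non-residue iff it is ≡ −1.
Repeated squaring mod 101: 2^2 = 4 ≡ 4; 2^4 ≡ 4² = 16 ≡ 16; 2^8 ≡ 16² = 256 ≡ 54; 2^16 ≡ 54² = 2916 ≡ 88; 2^32 ≡ 88² = 7744 ≡ 68.
Since 50 = 32 + 16 + 2, 2^50 ≡ 68 · 88 · 4; multiplying out mod 101: 68·88 = 5984 ≡ 25, then 25·4 = 100 ≡ 100. Thus 2^50 ≡ 100 ≡ −1 (mod 101).
By Euler's criterion 2 is a quadratic non-residue mod 101: no x satisfies x² ≡ 2 (mod 101).

There is no such integer.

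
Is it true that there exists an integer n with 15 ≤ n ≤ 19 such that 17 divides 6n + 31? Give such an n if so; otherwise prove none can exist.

The values of 6n + 31 for n = 15, 16, …, 19 are 121, 127, 133, 139, 145; reduced mod 17 these are 2, 8, 14, 3, 9.
None is 0, so 17 never divides 6n + 31 on this range.

No such integer n in that range exists.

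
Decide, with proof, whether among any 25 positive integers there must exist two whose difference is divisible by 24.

Yes, this is always true.

There are exactly 24 possible remainders on division by 24.
Placing 25 integers into 24 classes, some class receives at least two — say a and b.
Then a ≡ b (mod 24), i.e. 24 ∣ (a − b).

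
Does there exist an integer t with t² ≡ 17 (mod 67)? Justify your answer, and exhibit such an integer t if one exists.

t = 33

Take t = 33. Then 33² = 1089 = 16·67 + 17, so 33² ≡ 17 (mod 67).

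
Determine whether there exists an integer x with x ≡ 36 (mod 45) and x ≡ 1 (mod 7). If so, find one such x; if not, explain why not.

The moduli 45 and 7 are coprime, so by the Chinese Remainder Theorem a unique solution modulo 315 exists.
Any solution of the first congruence is x = 36 + 45t; substituting into the second, 45t ≡ 1 − 36 ≡ 0 (mod 7).
45 ≡ 3 (mod 7), so this reads 3t ≡ 0 (mod 7). t = 0 satisfies this.
With t = 0: x = 36 + 45·0 = 36.
Verify: 36 = 0·45 + 36 and 36 = 5·7 + 1. ✓

x = 36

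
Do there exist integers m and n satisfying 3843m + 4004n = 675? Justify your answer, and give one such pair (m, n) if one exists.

No, no such integers exist.

Both 3843 and 4004 are divisible by gcd(3843, 4004) = 7, hence so is any combination 3843m + 4004n.
But 675 = 7·96 + 3, so 7 ∤ 675.
Hence no integers m, n satisfy the equation.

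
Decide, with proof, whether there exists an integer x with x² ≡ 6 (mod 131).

No such integer exists.

131 is prime, so by Euler's criterion 6 is a square mod 131 iff 6^((131−1)/2) = 6^65 ≡ 1 (mod 131).
Squaring successively (mod 131): 6^2 = 36 ≡ 36; 6^4 ≡ 36² = 1296 ≡ 117; 6^8 ≡ 117² = 13689 ≡ 65; 6^16 ≡ 65² = 4225 ≡ 33; 6^32 ≡ 33² = 1089 ≡ 41; 6^64 ≡ 41² = 1681 ≡ 109.
Since 65 = 64 + 1, 6^65 ≡ 109 · 6; multiplying out mod 131: 109·6 = 654 ≡ 130. Thus 6^65 ≡ 130 ≡ −1 (mod 131).
The value −1 means 6 is a non-residue modulo 131, so x² ≡ 6 (mod 131) is impossible.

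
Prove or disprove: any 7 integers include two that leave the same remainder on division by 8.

Consider the 7 integers 20, 21, …, 26. They lie in distinct residue classes modulo 8, since 7 ≤ 8.
Hence this collection has no pair with equal remainders mod 8, disproving the claim.

No, the set {20, 21, 22, 23, 24, 25, 26} is a counterexample.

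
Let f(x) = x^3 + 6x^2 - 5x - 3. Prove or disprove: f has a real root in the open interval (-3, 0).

Yes, f has a root in the interval.

f(-3) = 39 and f(0) = -3, which have opposite signs.
Since f is a polynomial it is continuous on [-3, 0].
By the Intermediate Value Theorem, f takes the value 0 somewhere in the open interval.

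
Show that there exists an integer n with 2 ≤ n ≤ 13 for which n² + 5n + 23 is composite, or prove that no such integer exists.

No such integer n in that range exists.

The values for n = 2, 3, …, 13 are 37, 47, 59, 73, 89, 107, 127, 149, 173, 199, 227, 257, and each of these is prime.
So no value in the range makes the expression composite.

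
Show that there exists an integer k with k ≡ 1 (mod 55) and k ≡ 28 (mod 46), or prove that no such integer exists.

k = 166

The moduli 55 and 46 are coprime, so by the Chinese Remainder Theorem a unique solution modulo 2530 exists.
Write k = 1 + 55t and require 1 + 55t ≡ 28 (mod 46), i.e. 55t ≡ 27 (mod 46).
55 ≡ 9 (mod 46), so this reads 9t ≡ 27 (mod 46). Note 9·41 = 369 ≡ 1 (mod 46) (as 369 − 1 = 8·46), so 9⁻¹ ≡ 41.
Therefore t ≡ 41·27 = 1107 ≡ 3 (mod 46).
Taking t = 3 gives k = 1 + 55·3 = 166.
Indeed 166 ≡ 1 (mod 55) and 166 ≡ 28 (mod 46).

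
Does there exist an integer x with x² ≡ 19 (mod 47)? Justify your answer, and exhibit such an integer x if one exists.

No, no such integer exists.

47 is prime, so by Euler's criterion 19 is a square mod 47 iff 19^((47−1)/2) = 19^23 ≡ 1 (mod 47).
Repeated squaring mod 47: 19^2 = 361 ≡ 32; 19^4 ≡ 32² = 1024 ≡ 37; 19^8 ≡ 37² = 1369 ≡ 6; 19^16 ≡ 6² = 36 ≡ 36.
Since 23 = 16 + 4 + 2 + 1, 19^23 ≡ 36 · 37 · 32 · 19; multiplying out mod 47: 36·37 = 1332 ≡ 16, then 16·32 = 512 ≡ 42, then 42·19 = 798 ≡ 46. Thus 19^23 ≡ 46 ≡ −1 (mod 47).
The value −1 means 19 is a non-residue modulo 47, so x² ≡ 19 (mod 47) is impossible.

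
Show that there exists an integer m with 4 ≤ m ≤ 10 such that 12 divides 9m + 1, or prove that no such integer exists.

No, no such integer m in that range exists.

The values of 9m + 1 for m = 4, 5, …, 10 are 37, 46, 55, 64, 73, 82, 91; reduced mod 12 these are 1, 10, 7, 4, 1, 10, 7.
The residue 0 does not occur, so no m in [4, 10] makes 9m + 1 a multiple of 12.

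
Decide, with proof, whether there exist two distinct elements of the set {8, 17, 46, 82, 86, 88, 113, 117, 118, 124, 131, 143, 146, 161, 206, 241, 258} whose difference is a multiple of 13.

Yes: 8 and 86.

Reduce each element mod 13: 8↦8, 17↦4, 46↦7, 82↦4, 86↦8, 88↦10, 113↦9, 117↦0, 118↦1, 124↦7, 131↦1, 143↦0, 146↦3, 161↦5, 206↦11, 241↦7, 258↦11. The residue 8 repeats (at 8 and 86), and 86 − 8 = 78 = 6·13.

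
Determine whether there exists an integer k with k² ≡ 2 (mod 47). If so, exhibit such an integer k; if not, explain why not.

k = 7

k = 7 works: 7² = 49, and 49 − 2 = 47 = 1·47.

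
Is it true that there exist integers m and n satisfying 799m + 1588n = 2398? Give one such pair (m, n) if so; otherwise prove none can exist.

799 and 1588 are coprime, so 799m + 1588n ranges over all of ℤ.
Run the Euclidean algorithm on 1588 and 799: 1588 = 1·799 + 789, 799 = 1·789 + 10, 789 = 78·10 + 9, 10 = 1·9 + 1, 9 = 9·1 + 0.
Back-substituting, 1 = 10 − 1·9 = 10 − (789 − 78·10) = −789 + 79·10 = −789 + 79·(799 − 1·789) = 79·799 − 80·789 = 79·799 − 80·(1588 − 1·799) = −80·1588 + 159·799; that is, 799·159 + 1588·(-80) = 1.
Times 2398: 799·381282 + 1588·(-191840) = 2398, so (381282, -191840) solves it.
Shifting by a multiple of (1588, −799) keeps it a solution: m = 381282 − 240·1588 = 162, n = -191840 + 240·799 = -80.
Check: 799·162 + 1588·(-80) = 129438 − 127040 = 2398. ✓

m = 162, n = -80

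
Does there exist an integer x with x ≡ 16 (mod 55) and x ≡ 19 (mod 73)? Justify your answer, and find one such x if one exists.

gcd(55, 73) = 1, so the Chinese Remainder Theorem guarantees exactly one residue class mod 4015 satisfying both.
Any solution of the first congruence is x = 16 + 55t; substituting into the second, 55t ≡ 19 − 16 ≡ 3 (mod 73).
Note 55·4 = 220 ≡ 1 (mod 73) (as 220 − 1 = 3·73), so 55⁻¹ ≡ 4.
Multiplying by 4: t ≡ 4·3 = 12 (mod 73).
With t = 12: x = 16 + 55·12 = 676.
Check: 676 mod 55 = 16, 676 mod 73 = 19. ✓

x = 676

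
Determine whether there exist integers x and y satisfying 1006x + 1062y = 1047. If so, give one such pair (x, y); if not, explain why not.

There are no such integers.

gcd(1006, 1062) = 2, so every integer of the form 1006x + 1062y is a multiple of 2.
But 1047 = 2·523 + 1, so 2 ∤ 1047.
Therefore 1006x + 1062y = 1047 has no solution in integers.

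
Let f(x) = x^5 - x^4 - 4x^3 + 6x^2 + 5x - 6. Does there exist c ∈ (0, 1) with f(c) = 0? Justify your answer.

f(0) = -6 and f(1) = 1, which have opposite signs.
f is continuous everywhere (it is a polynomial), in particular on [0, 1].
By the Intermediate Value Theorem, f takes the value 0 somewhere in the open interval.

Yes, such a c exists.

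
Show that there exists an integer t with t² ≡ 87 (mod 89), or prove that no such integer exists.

t = 40

t = 40 works: 40² = 1600, and 1600 − 87 = 1513 = 17·89.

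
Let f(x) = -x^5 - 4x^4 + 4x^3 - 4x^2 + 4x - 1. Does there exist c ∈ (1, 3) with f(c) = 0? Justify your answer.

The endpoint values f(1) = -2 and f(3) = -484 are both negative. Claim: f(x) < 0 for every x in (1, 3).
Shift to the endpoint 1: with x = 1 + u (0 < u < 2), one computes f(1 + u) = -u^5 - 9u^4 - 22u^3 - 26u^2 - 13u - 2.
All 6 nonzero coefficients of this polynomial in u are negative; hence for u > 0 the value is a sum of negative terms (the constant -2 among them).
So f is strictly negative on (1, 3); no root exists in the interval.

No such root exists.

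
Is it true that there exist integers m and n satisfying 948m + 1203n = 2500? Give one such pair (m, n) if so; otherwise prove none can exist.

No, no such integers exist.

Any value of 948m + 1203n is a multiple of gcd(948, 1203) = 3.
But 2500 is not a multiple of 3 (it leaves remainder 1).
So the equation is unsolvable over ℤ.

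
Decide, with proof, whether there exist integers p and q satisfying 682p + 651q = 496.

Every value of 682p + 651q is a multiple of gcd(682, 651) = 31; since 31 ∣ 496, solutions exist.
Dividing through by 31 reduces the equation to 22p + 21q = 16.
Dividing repeatedly: 22 = 1·21 + 1, 21 = 21·1 + 0.
Back-substituting, 1 = 22 − 1·21; that is, 22·1 + 21·(-1) = 1.
Times 16: 22·16 + 21·(-16) = 16, so (16, -16) solves it.
Check: 682·16 + 651·(-16) = 10912 − 10416 = 496. ✓

p = 16, q = -16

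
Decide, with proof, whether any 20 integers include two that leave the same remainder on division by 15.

Partition the integers by their residue mod 15; there are 15 classes.
Placing 20 integers into 15 classes, some class receives at least two — say a and b.
So a and b have equal remainders mod 15, which is exactly what was to be shown.

Yes.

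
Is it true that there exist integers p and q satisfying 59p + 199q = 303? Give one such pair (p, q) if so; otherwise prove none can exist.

Since gcd(59, 199) = 1, every integer is an integer combination of 59 and 199.
Euclidean algorithm: 199 = 3·59 + 22, 59 = 2·22 + 15, 22 = 1·15 + 7, 15 = 2·7 + 1, 7 = 7·1 + 0.
Back-substituting, 1 = 15 − 2·7 = 15 − 2·(22 − 1·15) = −2·22 + 3·15 = −2·22 + 3·(59 − 2·22) = 3·59 − 8·22 = 3·59 − 8·(199 − 3·59) = −8·199 + 27·59; that is, 59·27 + 199·(-8) = 1.
Multiplying through by 303: p = 27·303 = 8181, q = (-8)·303 = -2424 is a solution.
Subtracting 41·199 from p and adding 41·59 to q gives the tidier solution (22, -5).
Indeed 59·22 + 199·(-5) = 1298 − 995 = 303.

p = 22, q = -5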